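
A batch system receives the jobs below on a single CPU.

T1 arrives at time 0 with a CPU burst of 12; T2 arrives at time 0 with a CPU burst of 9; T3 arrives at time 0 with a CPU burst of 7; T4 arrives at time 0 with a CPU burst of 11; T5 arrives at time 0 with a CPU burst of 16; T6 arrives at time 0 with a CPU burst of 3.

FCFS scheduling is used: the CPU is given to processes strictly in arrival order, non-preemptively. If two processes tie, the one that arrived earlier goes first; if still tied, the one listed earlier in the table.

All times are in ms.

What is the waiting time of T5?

39

Gantt: | T1 0-12 | T2 12-21 | T3 21-28 | T4 28-39 | T5 39-55 | T6 55-58 |
Completion: T1=12  T2=21  T3=28  T4=39  T5=55  T6=58
Turnaround (C−A): T1=12  T2=21  T3=28  T4=39  T5=55  T6=58
Waiting(T5) = turnaround − burst = 55 − 16 = 39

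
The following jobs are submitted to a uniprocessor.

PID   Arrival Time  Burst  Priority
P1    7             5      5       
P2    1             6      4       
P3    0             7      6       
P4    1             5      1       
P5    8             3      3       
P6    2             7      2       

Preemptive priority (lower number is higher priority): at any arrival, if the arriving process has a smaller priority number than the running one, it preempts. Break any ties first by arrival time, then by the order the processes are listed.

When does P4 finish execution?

Gantt: | P3 0-1 | P4 1-6 | P6 6-13 | P5 13-16 | P2 16-22 | P1 22-27 | P3 27-33 |
Completion: P1=27  P2=22  P3=33  P4=6  P5=16  P6=13

6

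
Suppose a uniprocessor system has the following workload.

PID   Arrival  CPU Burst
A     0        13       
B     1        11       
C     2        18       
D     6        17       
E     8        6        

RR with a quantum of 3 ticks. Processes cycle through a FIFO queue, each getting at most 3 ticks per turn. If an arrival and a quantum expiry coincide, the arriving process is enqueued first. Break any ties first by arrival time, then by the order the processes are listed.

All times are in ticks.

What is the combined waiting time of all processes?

180

Gantt: | A 0-3 | B 3-6 | C 6-9 | A 9-12 | D 12-15 | B 15-18 | E 18-21 | C 21-24 | A 24-27 | D 27-30 | B 30-33 | E 33-36 | C 36-39 | A 39-42 | D 42-45 | B 45-47 | C 47-50 | A 50-51 | D 51-54 | C 54-57 | D 57-60 | C 60-63 | D 63-65 |
Completion: A=51  B=47  C=63  D=65  E=36
Waiting = turnaround − burst: A=38, B=35, C=43, D=42, E=22
Total waiting = 38 + 35 + 43 + 42 + 22 = 180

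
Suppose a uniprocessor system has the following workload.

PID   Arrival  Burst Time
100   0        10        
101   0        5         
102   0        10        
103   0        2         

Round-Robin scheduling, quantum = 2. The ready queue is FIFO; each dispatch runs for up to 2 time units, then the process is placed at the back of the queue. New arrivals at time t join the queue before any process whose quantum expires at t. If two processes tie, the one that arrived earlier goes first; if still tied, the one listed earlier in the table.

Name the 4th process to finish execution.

102

Schedule: | 100 0-2 | 101 2-4 | 102 4-6 | 103 6-8 | 100 8-10 | 101 10-12 | 102 12-14 | 100 14-16 | 101 16-17 | 102 17-19 | 100 19-21 | 102 21-23 | 100 23-25 | 102 25-27 |
Completion: 100=25  101=17  102=27  103=8
Turnaround (C−A): 100=25  101=17  102=27  103=8
Finish order: 103 → 101 → 100 → 102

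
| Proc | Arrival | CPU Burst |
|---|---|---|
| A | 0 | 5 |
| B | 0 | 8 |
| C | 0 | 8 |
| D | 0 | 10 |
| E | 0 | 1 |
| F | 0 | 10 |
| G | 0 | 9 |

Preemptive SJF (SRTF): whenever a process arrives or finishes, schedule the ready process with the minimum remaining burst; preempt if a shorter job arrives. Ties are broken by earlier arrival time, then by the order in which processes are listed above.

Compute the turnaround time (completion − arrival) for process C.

22

Schedule: | E 0-1 | A 1-6 | B 6-14 | C 14-22 | G 22-31 | D 31-41 | F 41-51 |
Completion: A=6  B=14  C=22  D=41  E=1  F=51  G=31
Turnaround(C) = completion − arrival = 22 − 0 = 22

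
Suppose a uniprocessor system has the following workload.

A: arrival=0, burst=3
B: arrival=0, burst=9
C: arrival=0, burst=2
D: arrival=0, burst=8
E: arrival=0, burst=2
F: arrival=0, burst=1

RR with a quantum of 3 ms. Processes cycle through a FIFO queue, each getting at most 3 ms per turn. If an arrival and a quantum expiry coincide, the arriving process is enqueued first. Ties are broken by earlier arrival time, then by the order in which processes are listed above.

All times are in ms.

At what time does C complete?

8

Timeline: | A 0-3 | B 3-6 | C 6-8 | D 8-11 | E 11-13 | F 13-14 | B 14-17 | D 17-20 | B 20-23 | D 23-25 |
Completion: A=3  B=23  C=8  D=25  E=13  F=14
Turnaround (C−A): A=3  B=23  C=8  D=25  E=13  F=14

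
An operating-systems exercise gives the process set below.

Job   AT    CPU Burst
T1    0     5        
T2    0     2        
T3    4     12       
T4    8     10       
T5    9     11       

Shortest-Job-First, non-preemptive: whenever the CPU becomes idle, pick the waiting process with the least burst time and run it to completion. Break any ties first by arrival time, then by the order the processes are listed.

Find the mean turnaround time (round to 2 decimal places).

Gantt: | T2 0-2 | T1 2-7 | T3 7-19 | T4 19-29 | T5 29-40 |
Completion: T1=7  T2=2  T3=19  T4=29  T5=40
Turnaround times: T1=7, T2=2, T3=15, T4=21, T5=31
Average turnaround = (7+2+15+21+31) / 5 = 76/5 = 15.20

15.20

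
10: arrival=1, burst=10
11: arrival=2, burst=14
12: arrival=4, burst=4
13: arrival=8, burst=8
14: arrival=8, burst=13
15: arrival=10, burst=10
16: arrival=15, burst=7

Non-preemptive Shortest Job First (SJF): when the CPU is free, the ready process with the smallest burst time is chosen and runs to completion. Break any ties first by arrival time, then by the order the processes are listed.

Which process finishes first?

Timeline: | idle 0-1 | 10 1-11 | 12 11-15 | 16 15-22 | 13 22-30 | 15 30-40 | 14 40-53 | 11 53-67 |
Completion: 10=11  11=67  12=15  13=30  14=53  15=40  16=22
Finish order: 10 → 12 → 16 → 13 → 15 → 14 → 11

10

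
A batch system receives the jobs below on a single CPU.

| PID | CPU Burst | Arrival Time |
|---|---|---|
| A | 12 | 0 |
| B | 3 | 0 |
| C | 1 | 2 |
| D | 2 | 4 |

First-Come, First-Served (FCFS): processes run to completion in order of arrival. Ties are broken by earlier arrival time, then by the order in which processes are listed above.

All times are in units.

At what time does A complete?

Timeline: | A 0-12 | B 12-15 | C 15-16 | D 16-18 |
Completion: A=12  B=15  C=16  D=18
Turnaround (C−A): A=12  B=15  C=14  D=14

12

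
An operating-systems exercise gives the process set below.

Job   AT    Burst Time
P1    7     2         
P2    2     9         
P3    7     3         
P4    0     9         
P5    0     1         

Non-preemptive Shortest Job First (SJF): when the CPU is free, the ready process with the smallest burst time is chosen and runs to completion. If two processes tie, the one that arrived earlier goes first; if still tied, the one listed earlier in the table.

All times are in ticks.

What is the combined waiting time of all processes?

Timeline: | P5 0-1 | P4 1-10 | P1 10-12 | P3 12-15 | P2 15-24 |
Completion: P1=12  P2=24  P3=15  P4=10  P5=1
Turnaround (C−A): P1=5  P2=22  P3=8  P4=10  P5=1
Waiting = turnaround − burst: P1=3, P2=13, P3=5, P4=1, P5=0
Total waiting = 3 + 13 + 5 + 1 + 0 = 22

22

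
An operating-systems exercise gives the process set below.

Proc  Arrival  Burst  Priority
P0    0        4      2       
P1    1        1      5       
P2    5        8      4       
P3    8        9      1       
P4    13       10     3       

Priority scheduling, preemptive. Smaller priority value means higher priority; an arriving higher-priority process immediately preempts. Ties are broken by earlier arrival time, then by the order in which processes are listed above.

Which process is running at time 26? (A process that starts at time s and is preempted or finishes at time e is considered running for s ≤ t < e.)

P4

Gantt: | P0 0-4 | P1 4-5 | P2 5-8 | P3 8-17 | P4 17-27 | P2 27-32 |
Completion: P0=4  P1=5  P2=32  P3=17  P4=27
Turnaround (C−A): P0=4  P1=4  P2=27  P3=9  P4=14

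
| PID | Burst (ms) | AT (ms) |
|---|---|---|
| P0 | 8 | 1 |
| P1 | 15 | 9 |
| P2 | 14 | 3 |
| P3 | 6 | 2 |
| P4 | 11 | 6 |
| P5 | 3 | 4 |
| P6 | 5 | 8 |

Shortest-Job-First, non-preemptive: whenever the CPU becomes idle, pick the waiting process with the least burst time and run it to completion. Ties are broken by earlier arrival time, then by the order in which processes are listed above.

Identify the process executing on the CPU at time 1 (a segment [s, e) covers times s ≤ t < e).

Gantt: | idle 0-1 | P0 1-9 | P5 9-12 | P6 12-17 | P3 17-23 | P4 23-34 | P2 34-48 | P1 48-63 |
Completion: P0=9  P1=63  P2=48  P3=23  P4=34  P5=12  P6=17
Turnaround (C−A): P0=8  P1=54  P2=45  P3=21  P4=28  P5=8  P6=9

P0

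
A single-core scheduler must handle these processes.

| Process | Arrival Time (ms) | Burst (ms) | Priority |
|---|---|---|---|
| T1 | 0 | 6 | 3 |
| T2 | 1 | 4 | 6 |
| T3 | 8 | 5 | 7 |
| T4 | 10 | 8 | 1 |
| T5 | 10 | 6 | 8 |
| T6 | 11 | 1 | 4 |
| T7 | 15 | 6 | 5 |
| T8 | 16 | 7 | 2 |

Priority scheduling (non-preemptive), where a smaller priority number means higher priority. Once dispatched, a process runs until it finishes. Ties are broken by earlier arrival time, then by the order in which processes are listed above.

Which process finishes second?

T2

Timeline: | T1 0-6 | T2 6-10 | T4 10-18 | T8 18-25 | T6 25-26 | T7 26-32 | T3 32-37 | T5 37-43 |
Completion: T1=6  T2=10  T3=37  T4=18  T5=43  T6=26  T7=32  T8=25
Finish order: T1 → T2 → T4 → T8 → T6 → T7 → T3 → T5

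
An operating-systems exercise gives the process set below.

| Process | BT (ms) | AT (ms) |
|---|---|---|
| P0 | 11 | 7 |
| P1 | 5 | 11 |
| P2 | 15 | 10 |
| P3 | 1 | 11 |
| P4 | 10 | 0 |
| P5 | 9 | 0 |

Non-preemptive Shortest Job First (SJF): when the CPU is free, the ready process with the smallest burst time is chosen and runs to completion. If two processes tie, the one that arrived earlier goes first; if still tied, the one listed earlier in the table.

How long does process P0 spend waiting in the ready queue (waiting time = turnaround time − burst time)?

18

Gantt: | P5 0-9 | P4 9-19 | P3 19-20 | P1 20-25 | P0 25-36 | P2 36-51 |
Completion: P0=36  P1=25  P2=51  P3=20  P4=19  P5=9
Waiting(P0) = turnaround − burst = 29 − 11 = 18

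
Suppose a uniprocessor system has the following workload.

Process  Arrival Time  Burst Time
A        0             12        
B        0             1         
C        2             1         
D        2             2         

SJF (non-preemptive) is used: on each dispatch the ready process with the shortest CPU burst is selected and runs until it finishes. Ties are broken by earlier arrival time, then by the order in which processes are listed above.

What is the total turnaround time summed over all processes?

40

Timeline: | B 0-1 | A 1-13 | C 13-14 | D 14-16 |
Completion: A=13  B=1  C=14  D=16
Turnaround (C−A): A=13  B=1  C=12  D=14
Turnaround = completion − arrival: A=13, B=1, C=12, D=14
Total turnaround = 13 + 1 + 12 + 14 = 40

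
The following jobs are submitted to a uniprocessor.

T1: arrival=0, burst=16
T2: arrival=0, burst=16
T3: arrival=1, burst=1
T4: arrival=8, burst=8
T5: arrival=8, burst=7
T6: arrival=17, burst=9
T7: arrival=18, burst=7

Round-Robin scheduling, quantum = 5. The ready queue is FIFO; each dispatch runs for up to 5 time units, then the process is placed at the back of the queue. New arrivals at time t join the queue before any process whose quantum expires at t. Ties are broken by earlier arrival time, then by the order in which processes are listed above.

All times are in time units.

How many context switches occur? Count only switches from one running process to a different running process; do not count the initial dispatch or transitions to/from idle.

Gantt: | T1 0-5 | T2 5-10 | T3 10-11 | T1 11-16 | T4 16-21 | T5 21-26 | T2 26-31 | T1 31-36 | T6 36-41 | T7 41-46 | T4 46-49 | T5 49-51 | T2 51-56 | T1 56-57 | T6 57-61 | T7 61-63 | T2 63-64 |
Completion: T1=57  T2=64  T3=11  T4=49  T5=51  T6=61  T7=63

16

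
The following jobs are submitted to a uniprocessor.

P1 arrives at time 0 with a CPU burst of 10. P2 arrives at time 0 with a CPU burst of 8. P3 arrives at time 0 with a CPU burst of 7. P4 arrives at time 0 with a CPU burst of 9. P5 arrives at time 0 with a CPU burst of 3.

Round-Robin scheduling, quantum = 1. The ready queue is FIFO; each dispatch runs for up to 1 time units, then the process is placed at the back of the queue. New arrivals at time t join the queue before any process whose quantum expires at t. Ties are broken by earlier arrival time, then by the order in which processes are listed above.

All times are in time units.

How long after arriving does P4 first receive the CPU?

Schedule: | P1 0-1 | P2 1-2 | P3 2-3 | P4 3-4 | P5 4-5 | P1 5-6 | P2 6-7 | P3 7-8 | P4 8-9 | P5 9-10 | P1 10-11 | P2 11-12 | P3 12-13 | P4 13-14 | P5 14-15 | P1 15-16 | P2 16-17 | P3 17-18 | P4 18-19 | P1 19-20 | P2 20-21 | P3 21-22 | P4 22-23 | P1 23-24 | P2 24-25 | P3 25-26 | P4 26-27 | P1 27-28 | P2 28-29 | P3 29-30 | P4 30-31 | P1 31-32 | P2 32-33 | P4 33-34 | P1 34-35 | P4 35-36 | P1 36-37 |
Completion: P1=37  P2=33  P3=30  P4=36  P5=15
Turnaround (C−A): P1=37  P2=33  P3=30  P4=36  P5=15
Response(P4) = first start − arrival = 3 − 0 = 3

3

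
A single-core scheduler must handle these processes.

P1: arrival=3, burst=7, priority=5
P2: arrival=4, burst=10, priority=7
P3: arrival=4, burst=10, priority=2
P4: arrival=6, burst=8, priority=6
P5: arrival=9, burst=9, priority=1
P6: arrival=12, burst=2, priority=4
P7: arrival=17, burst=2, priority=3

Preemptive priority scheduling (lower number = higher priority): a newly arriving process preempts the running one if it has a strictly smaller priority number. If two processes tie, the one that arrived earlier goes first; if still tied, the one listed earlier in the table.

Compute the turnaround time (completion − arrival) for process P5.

9

Gantt: | idle 0-3 | P1 3-4 | P3 4-9 | P5 9-18 | P3 18-23 | P7 23-25 | P6 25-27 | P1 27-33 | P4 33-41 | P2 41-51 |
Completion: P1=33  P2=51  P3=23  P4=41  P5=18  P6=27  P7=25
Turnaround (C−A): P1=30  P2=47  P3=19  P4=35  P5=9  P6=15  P7=8
Turnaround(P5) = completion − arrival = 18 − 9 = 9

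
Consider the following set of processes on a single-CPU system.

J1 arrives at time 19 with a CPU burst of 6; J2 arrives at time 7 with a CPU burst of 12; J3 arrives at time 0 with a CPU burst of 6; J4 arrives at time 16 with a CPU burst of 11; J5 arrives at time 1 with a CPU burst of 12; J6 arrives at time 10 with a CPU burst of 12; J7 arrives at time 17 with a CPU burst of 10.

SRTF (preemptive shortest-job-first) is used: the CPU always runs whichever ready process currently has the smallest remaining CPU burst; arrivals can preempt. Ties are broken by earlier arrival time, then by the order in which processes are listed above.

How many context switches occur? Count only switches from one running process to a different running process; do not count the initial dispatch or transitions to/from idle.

7

Gantt: | J3 0-6 | J5 6-18 | J7 18-19 | J1 19-25 | J7 25-34 | J4 34-45 | J2 45-57 | J6 57-69 |
Completion: J1=25  J2=57  J3=6  J4=45  J5=18  J6=69  J7=34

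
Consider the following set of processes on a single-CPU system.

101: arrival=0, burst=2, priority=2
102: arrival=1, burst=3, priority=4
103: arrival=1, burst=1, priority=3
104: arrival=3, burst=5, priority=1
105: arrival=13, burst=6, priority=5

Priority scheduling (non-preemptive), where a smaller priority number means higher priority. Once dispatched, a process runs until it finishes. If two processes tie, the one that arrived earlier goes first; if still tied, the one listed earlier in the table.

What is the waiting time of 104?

0

Schedule: | 101 0-2 | 103 2-3 | 104 3-8 | 102 8-11 | idle 11-13 | 105 13-19 |
Completion: 101=2  102=11  103=3  104=8  105=19
Waiting(104) = turnaround − burst = 5 − 5 = 0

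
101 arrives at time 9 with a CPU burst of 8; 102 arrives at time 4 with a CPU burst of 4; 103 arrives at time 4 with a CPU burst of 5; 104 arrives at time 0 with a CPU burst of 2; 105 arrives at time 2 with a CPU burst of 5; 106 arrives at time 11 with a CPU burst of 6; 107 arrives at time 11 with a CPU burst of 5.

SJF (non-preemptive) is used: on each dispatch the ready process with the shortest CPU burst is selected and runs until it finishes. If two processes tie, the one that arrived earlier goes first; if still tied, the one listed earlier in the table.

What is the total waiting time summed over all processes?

43

Timeline: | 104 0-2 | 105 2-7 | 102 7-11 | 103 11-16 | 107 16-21 | 106 21-27 | 101 27-35 |
Completion: 101=35  102=11  103=16  104=2  105=7  106=27  107=21
Waiting = turnaround − burst: 101=18, 102=3, 103=7, 104=0, 105=0, 106=10, 107=5
Total waiting = 18 + 3 + 7 + 0 + 0 + 10 + 5 = 43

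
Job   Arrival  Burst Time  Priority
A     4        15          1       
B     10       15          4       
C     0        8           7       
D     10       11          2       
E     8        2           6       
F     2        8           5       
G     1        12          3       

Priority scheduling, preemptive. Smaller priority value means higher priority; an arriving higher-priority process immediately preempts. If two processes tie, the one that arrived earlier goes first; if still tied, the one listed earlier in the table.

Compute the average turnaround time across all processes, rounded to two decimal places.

43.43

Schedule: | C 0-1 | G 1-4 | A 4-19 | D 19-30 | G 30-39 | B 39-54 | F 54-62 | E 62-64 | C 64-71 |
Completion: A=19  B=54  C=71  D=30  E=64  F=62  G=39
Turnaround (C−A): A=15  B=44  C=71  D=20  E=56  F=60  G=38
Turnaround times: A=15, B=44, C=71, D=20, E=56, F=60, G=38
Average turnaround = (15+44+71+20+56+60+38) / 7 = 304/7 = 43.43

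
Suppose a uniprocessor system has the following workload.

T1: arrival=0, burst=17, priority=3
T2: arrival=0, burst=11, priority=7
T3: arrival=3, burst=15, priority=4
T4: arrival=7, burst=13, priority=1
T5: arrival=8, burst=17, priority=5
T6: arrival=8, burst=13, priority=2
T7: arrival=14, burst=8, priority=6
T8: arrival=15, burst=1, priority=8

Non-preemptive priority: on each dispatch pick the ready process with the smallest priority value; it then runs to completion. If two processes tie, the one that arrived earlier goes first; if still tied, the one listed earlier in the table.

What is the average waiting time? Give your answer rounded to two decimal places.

Schedule: | T1 0-17 | T4 17-30 | T6 30-43 | T3 43-58 | T5 58-75 | T7 75-83 | T2 83-94 | T8 94-95 |
Completion: T1=17  T2=94  T3=58  T4=30  T5=75  T6=43  T7=83  T8=95
Turnaround (C−A): T1=17  T2=94  T3=55  T4=23  T5=67  T6=35  T7=69  T8=80
Waiting times: T1=0, T2=83, T3=40, T4=10, T5=50, T6=22, T7=61, T8=79
Average waiting = (0+83+40+10+50+22+61+79) / 8 = 345/8 = 43.13

43.13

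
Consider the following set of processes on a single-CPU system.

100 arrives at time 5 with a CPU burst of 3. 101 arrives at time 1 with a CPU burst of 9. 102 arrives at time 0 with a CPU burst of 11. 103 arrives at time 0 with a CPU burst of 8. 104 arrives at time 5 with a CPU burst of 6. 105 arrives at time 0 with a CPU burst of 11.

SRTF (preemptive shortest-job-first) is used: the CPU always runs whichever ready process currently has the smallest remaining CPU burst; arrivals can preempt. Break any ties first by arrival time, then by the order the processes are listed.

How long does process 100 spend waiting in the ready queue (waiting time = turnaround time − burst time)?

3

Timeline: | 103 0-8 | 100 8-11 | 104 11-17 | 101 17-26 | 102 26-37 | 105 37-48 |
Completion: 100=11  101=26  102=37  103=8  104=17  105=48
Waiting(100) = turnaround − burst = 6 − 3 = 3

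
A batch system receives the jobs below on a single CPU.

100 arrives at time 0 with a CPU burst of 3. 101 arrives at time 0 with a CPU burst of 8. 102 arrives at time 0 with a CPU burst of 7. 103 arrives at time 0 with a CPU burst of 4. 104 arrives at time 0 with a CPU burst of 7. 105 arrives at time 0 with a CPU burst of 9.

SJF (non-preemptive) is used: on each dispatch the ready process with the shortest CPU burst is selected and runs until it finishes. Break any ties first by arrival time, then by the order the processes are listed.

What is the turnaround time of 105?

Schedule: | 100 0-3 | 103 3-7 | 102 7-14 | 104 14-21 | 101 21-29 | 105 29-38 |
Completion: 100=3  101=29  102=14  103=7  104=21  105=38
Turnaround(105) = completion − arrival = 38 − 0 = 38

38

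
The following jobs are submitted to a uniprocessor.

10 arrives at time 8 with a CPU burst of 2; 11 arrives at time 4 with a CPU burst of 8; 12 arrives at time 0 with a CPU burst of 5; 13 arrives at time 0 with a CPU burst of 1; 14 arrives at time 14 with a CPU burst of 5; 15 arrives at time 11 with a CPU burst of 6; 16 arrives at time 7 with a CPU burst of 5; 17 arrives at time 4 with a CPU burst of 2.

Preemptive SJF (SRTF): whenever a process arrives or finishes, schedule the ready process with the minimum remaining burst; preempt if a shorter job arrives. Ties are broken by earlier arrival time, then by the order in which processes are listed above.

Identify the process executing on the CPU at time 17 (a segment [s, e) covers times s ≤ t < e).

Timeline: | 13 0-1 | 12 1-6 | 17 6-8 | 10 8-10 | 16 10-15 | 14 15-20 | 15 20-26 | 11 26-34 |
Completion: 10=10  11=34  12=6  13=1  14=20  15=26  16=15  17=8

14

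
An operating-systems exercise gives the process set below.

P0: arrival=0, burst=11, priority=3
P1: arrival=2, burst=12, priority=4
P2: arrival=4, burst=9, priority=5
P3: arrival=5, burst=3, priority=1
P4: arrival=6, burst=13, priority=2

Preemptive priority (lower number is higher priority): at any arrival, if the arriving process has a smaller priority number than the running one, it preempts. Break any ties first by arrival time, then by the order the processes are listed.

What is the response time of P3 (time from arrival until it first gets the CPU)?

Schedule: | P0 0-5 | P3 5-8 | P4 8-21 | P0 21-27 | P1 27-39 | P2 39-48 |
Completion: P0=27  P1=39  P2=48  P3=8  P4=21
Turnaround (C−A): P0=27  P1=37  P2=44  P3=3  P4=15
Response(P3) = first start − arrival = 5 − 5 = 0

0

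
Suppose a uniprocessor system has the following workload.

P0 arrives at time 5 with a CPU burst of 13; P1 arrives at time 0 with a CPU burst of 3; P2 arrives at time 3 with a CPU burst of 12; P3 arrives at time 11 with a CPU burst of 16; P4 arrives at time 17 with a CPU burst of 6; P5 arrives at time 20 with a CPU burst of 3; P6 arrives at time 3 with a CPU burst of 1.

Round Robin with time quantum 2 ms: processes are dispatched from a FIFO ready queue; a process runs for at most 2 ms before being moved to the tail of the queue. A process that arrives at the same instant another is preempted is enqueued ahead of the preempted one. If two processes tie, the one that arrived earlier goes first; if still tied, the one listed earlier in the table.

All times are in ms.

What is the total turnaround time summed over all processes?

171

Timeline: | P1 0-3 | P2 3-5 | P6 5-6 | P0 6-8 | P2 8-10 | P0 10-12 | P2 12-14 | P3 14-16 | P0 16-18 | P2 18-20 | P3 20-22 | P4 22-24 | P0 24-26 | P5 26-28 | P2 28-30 | P3 30-32 | P4 32-34 | P0 34-36 | P5 36-37 | P2 37-39 | P3 39-41 | P4 41-43 | P0 43-45 | P3 45-47 | P0 47-48 | P3 48-54 |
Completion: P0=48  P1=3  P2=39  P3=54  P4=43  P5=37  P6=6
Turnaround (C−A): P0=43  P1=3  P2=36  P3=43  P4=26  P5=17  P6=3
Turnaround = completion − arrival: P0=43, P1=3, P2=36, P3=43, P4=26, P5=17, P6=3
Total turnaround = 43 + 3 + 36 + 43 + 26 + 17 + 3 = 171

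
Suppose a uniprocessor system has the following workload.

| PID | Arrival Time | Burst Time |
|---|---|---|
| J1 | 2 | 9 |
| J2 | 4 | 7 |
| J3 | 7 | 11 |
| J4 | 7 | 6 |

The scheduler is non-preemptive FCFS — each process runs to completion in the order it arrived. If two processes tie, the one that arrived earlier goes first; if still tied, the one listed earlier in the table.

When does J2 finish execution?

18

Timeline: | idle 0-2 | J1 2-11 | J2 11-18 | J3 18-29 | J4 29-35 |
Completion: J1=11  J2=18  J3=29  J4=35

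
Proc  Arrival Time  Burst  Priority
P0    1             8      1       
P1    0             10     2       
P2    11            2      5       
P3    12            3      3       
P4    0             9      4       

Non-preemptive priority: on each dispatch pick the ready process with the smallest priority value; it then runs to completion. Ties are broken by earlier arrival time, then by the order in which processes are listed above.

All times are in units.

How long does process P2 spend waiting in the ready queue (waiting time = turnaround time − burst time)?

Gantt: | P1 0-10 | P0 10-18 | P3 18-21 | P4 21-30 | P2 30-32 |
Completion: P0=18  P1=10  P2=32  P3=21  P4=30
Waiting(P2) = turnaround − burst = 21 − 2 = 19

19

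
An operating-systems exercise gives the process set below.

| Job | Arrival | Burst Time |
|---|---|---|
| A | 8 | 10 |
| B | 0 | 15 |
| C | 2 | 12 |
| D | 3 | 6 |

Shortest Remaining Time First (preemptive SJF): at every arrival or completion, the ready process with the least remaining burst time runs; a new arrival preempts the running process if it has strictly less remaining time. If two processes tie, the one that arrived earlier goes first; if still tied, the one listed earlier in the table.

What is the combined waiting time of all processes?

45

Timeline: | B 0-2 | C 2-3 | D 3-9 | A 9-19 | C 19-30 | B 30-43 |
Completion: A=19  B=43  C=30  D=9
Turnaround (C−A): A=11  B=43  C=28  D=6
Waiting = turnaround − burst: A=1, B=28, C=16, D=0
Total waiting = 1 + 28 + 16 + 0 = 45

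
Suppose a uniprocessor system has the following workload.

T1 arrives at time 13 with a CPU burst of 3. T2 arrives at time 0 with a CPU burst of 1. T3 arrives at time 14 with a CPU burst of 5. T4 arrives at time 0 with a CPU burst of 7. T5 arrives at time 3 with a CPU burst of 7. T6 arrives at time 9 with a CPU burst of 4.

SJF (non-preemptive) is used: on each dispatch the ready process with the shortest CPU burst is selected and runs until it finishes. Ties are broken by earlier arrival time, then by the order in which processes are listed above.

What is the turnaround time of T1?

5

Schedule: | T2 0-1 | T4 1-8 | T5 8-15 | T1 15-18 | T6 18-22 | T3 22-27 |
Completion: T1=18  T2=1  T3=27  T4=8  T5=15  T6=22
Turnaround (C−A): T1=5  T2=1  T3=13  T4=8  T5=12  T6=13
Turnaround(T1) = completion − arrival = 18 − 13 = 5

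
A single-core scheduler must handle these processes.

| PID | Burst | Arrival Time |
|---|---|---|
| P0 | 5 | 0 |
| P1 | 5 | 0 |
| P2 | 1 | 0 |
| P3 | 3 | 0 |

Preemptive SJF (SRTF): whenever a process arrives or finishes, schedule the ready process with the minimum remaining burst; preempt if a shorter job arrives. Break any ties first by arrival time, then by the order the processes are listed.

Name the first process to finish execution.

P2

Timeline: | P2 0-1 | P3 1-4 | P0 4-9 | P1 9-14 |
Completion: P0=9  P1=14  P2=1  P3=4
Turnaround (C−A): P0=9  P1=14  P2=1  P3=4
Finish order: P2 → P3 → P0 → P1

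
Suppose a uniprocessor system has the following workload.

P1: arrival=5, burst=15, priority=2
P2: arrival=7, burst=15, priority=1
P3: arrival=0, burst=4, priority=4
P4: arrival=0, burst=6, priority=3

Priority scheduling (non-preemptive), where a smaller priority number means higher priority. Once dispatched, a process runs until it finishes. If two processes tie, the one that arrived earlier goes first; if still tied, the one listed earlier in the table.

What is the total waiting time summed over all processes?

Schedule: | P4 0-6 | P1 6-21 | P2 21-36 | P3 36-40 |
Completion: P1=21  P2=36  P3=40  P4=6
Waiting = turnaround − burst: P1=1, P2=14, P3=36, P4=0
Total waiting = 1 + 14 + 36 + 0 = 51

51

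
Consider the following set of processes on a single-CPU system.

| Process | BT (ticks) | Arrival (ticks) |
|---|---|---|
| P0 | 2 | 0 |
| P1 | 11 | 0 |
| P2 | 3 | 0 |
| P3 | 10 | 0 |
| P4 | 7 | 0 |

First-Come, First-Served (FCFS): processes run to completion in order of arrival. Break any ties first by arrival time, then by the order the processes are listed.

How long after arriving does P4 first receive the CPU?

Schedule: | P0 0-2 | P1 2-13 | P2 13-16 | P3 16-26 | P4 26-33 |
Completion: P0=2  P1=13  P2=16  P3=26  P4=33
Response(P4) = first start − arrival = 26 − 0 = 26

26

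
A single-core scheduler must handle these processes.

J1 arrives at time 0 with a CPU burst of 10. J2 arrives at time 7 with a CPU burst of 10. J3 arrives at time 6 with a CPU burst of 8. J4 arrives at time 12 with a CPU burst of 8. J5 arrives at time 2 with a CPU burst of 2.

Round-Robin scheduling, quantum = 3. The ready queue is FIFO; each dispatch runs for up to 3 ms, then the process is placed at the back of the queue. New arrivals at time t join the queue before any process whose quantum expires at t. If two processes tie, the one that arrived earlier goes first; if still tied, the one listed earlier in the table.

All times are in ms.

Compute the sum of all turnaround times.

Timeline: | J1 0-3 | J5 3-5 | J1 5-8 | J3 8-11 | J2 11-14 | J1 14-17 | J3 17-20 | J4 20-23 | J2 23-26 | J1 26-27 | J3 27-29 | J4 29-32 | J2 32-35 | J4 35-37 | J2 37-38 |
Completion: J1=27  J2=38  J3=29  J4=37  J5=5
Turnaround (C−A): J1=27  J2=31  J3=23  J4=25  J5=3
Turnaround = completion − arrival: J1=27, J2=31, J3=23, J4=25, J5=3
Total turnaround = 27 + 31 + 23 + 25 + 3 = 109

109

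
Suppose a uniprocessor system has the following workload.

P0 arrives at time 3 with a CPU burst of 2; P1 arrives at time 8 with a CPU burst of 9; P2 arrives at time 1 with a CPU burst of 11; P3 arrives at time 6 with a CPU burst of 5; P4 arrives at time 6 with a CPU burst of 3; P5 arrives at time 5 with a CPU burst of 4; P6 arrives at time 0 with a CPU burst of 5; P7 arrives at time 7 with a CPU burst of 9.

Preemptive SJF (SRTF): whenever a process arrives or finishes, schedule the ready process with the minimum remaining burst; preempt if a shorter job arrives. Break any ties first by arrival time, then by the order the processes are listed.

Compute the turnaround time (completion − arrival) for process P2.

Gantt: | P6 0-5 | P0 5-7 | P4 7-10 | P5 10-14 | P3 14-19 | P7 19-28 | P1 28-37 | P2 37-48 |
Completion: P0=7  P1=37  P2=48  P3=19  P4=10  P5=14  P6=5  P7=28
Turnaround (C−A): P0=4  P1=29  P2=47  P3=13  P4=4  P5=9  P6=5  P7=21
Turnaround(P2) = completion − arrival = 48 − 1 = 47

47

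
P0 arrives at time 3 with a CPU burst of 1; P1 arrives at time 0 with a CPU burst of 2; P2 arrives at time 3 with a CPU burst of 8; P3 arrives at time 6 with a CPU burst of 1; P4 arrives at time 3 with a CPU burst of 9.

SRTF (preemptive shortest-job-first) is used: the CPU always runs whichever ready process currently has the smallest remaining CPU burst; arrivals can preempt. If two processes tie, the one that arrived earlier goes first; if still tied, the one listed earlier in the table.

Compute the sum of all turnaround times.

33

Timeline: | P1 0-2 | idle 2-3 | P0 3-4 | P2 4-6 | P3 6-7 | P2 7-13 | P4 13-22 |
Completion: P0=4  P1=2  P2=13  P3=7  P4=22
Turnaround = completion − arrival: P0=1, P1=2, P2=10, P3=1, P4=19
Total turnaround = 1 + 2 + 10 + 1 + 19 = 33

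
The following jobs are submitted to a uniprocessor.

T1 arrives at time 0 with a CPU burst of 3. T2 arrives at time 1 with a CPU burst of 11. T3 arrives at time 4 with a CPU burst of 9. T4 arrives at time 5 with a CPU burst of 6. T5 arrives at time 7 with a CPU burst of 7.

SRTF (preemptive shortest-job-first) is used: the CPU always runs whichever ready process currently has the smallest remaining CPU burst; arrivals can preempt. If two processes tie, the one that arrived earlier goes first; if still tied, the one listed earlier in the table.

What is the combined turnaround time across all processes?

77

Timeline: | T1 0-3 | T2 3-4 | T3 4-5 | T4 5-11 | T5 11-18 | T3 18-26 | T2 26-36 |
Completion: T1=3  T2=36  T3=26  T4=11  T5=18
Turnaround (C−A): T1=3  T2=35  T3=22  T4=6  T5=11
Turnaround = completion − arrival: T1=3, T2=35, T3=22, T4=6, T5=11
Total turnaround = 3 + 35 + 22 + 6 + 11 = 77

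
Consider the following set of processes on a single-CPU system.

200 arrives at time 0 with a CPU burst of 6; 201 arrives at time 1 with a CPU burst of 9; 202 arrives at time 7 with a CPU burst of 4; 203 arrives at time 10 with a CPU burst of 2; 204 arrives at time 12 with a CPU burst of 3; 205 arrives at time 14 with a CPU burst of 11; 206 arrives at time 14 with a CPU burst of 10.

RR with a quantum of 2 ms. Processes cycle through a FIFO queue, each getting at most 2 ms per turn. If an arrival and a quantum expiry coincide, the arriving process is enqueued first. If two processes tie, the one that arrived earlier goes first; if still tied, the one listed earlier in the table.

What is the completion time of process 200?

Timeline: | 200 0-2 | 201 2-4 | 200 4-6 | 201 6-8 | 200 8-10 | 202 10-12 | 201 12-14 | 203 14-16 | 204 16-18 | 202 18-20 | 205 20-22 | 206 22-24 | 201 24-26 | 204 26-27 | 205 27-29 | 206 29-31 | 201 31-32 | 205 32-34 | 206 34-36 | 205 36-38 | 206 38-40 | 205 40-42 | 206 42-44 | 205 44-45 |
Completion: 200=10  201=32  202=20  203=16  204=27  205=45  206=44
Turnaround (C−A): 200=10  201=31  202=13  203=6  204=15  205=31  206=30

10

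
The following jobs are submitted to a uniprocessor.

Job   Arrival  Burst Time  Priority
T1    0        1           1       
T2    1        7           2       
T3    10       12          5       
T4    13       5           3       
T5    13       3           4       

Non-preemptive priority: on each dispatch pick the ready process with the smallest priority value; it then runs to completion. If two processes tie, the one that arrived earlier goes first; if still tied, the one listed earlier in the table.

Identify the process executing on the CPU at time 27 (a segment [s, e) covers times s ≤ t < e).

Timeline: | T1 0-1 | T2 1-8 | idle 8-10 | T3 10-22 | T4 22-27 | T5 27-30 |
Completion: T1=1  T2=8  T3=22  T4=27  T5=30
Turnaround (C−A): T1=1  T2=7  T3=12  T4=14  T5=17

T5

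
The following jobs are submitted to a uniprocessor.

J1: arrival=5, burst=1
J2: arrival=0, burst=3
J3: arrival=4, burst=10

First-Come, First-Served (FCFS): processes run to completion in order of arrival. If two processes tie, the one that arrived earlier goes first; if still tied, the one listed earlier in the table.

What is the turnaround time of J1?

10

Timeline: | J2 0-3 | idle 3-4 | J3 4-14 | J1 14-15 |
Completion: J1=15  J2=3  J3=14
Turnaround(J1) = completion − arrival = 15 − 5 = 10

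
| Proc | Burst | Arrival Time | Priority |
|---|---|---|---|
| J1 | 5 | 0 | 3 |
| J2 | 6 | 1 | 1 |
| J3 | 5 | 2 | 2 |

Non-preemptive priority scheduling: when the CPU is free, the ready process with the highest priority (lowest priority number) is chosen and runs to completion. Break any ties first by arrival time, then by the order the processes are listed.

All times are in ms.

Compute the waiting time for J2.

4

Gantt: | J1 0-5 | J2 5-11 | J3 11-16 |
Completion: J1=5  J2=11  J3=16
Waiting(J2) = turnaround − burst = 10 − 6 = 4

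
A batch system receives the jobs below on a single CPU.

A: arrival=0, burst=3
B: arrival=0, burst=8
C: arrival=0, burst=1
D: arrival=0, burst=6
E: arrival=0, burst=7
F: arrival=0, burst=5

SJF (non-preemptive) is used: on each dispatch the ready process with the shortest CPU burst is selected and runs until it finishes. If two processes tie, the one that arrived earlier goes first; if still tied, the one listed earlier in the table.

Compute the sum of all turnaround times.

Timeline: | C 0-1 | A 1-4 | F 4-9 | D 9-15 | E 15-22 | B 22-30 |
Completion: A=4  B=30  C=1  D=15  E=22  F=9
Turnaround = completion − arrival: A=4, B=30, C=1, D=15, E=22, F=9
Total turnaround = 4 + 30 + 1 + 15 + 22 + 9 = 81

81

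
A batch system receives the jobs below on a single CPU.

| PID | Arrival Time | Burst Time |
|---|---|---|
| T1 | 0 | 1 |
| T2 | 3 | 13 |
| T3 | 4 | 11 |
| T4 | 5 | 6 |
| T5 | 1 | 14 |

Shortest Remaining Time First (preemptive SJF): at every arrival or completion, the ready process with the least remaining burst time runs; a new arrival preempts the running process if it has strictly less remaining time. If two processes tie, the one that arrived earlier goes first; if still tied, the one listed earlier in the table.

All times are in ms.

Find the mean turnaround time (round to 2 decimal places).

19.40

Timeline: | T1 0-1 | T5 1-5 | T4 5-11 | T5 11-21 | T3 21-32 | T2 32-45 |
Completion: T1=1  T2=45  T3=32  T4=11  T5=21
Turnaround times: T1=1, T2=42, T3=28, T4=6, T5=20
Average turnaround = (1+42+28+6+20) / 5 = 97/5 = 19.40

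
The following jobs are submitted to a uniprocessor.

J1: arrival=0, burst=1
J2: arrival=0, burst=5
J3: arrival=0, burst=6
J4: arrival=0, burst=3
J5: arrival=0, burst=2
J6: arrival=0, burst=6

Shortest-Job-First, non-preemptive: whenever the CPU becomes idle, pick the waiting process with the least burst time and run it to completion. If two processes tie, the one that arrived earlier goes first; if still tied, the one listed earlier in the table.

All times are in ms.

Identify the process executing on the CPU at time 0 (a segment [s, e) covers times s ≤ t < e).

Schedule: | J1 0-1 | J5 1-3 | J4 3-6 | J2 6-11 | J3 11-17 | J6 17-23 |
Completion: J1=1  J2=11  J3=17  J4=6  J5=3  J6=23

J1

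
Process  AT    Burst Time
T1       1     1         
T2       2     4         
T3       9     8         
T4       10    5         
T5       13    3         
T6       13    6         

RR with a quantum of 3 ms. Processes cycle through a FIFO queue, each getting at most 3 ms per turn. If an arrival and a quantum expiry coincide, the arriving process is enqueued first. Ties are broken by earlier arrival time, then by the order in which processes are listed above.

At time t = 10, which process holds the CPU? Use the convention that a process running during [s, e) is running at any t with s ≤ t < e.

Gantt: | idle 0-1 | T1 1-2 | T2 2-6 | idle 6-9 | T3 9-12 | T4 12-15 | T3 15-18 | T5 18-21 | T6 21-24 | T4 24-26 | T3 26-28 | T6 28-31 |
Completion: T1=2  T2=6  T3=28  T4=26  T5=21  T6=31
Turnaround (C−A): T1=1  T2=4  T3=19  T4=16  T5=8  T6=18

T3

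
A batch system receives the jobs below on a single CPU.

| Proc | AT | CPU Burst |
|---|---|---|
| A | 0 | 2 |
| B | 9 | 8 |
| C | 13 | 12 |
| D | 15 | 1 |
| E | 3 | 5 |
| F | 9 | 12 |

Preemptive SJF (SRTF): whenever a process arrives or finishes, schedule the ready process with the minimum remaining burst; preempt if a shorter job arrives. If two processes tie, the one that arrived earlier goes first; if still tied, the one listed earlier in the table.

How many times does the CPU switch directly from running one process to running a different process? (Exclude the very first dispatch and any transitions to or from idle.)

Gantt: | A 0-2 | idle 2-3 | E 3-8 | idle 8-9 | B 9-15 | D 15-16 | B 16-18 | F 18-30 | C 30-42 |
Completion: A=2  B=18  C=42  D=16  E=8  F=30
Turnaround (C−A): A=2  B=9  C=29  D=1  E=5  F=21

4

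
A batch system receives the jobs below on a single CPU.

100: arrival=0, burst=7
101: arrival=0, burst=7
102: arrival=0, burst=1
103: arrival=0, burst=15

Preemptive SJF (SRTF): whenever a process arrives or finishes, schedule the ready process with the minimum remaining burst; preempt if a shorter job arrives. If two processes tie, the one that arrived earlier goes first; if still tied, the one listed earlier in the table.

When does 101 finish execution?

15

Timeline: | 102 0-1 | 100 1-8 | 101 8-15 | 103 15-30 |
Completion: 100=8  101=15  102=1  103=30
Turnaround (C−A): 100=8  101=15  102=1  103=30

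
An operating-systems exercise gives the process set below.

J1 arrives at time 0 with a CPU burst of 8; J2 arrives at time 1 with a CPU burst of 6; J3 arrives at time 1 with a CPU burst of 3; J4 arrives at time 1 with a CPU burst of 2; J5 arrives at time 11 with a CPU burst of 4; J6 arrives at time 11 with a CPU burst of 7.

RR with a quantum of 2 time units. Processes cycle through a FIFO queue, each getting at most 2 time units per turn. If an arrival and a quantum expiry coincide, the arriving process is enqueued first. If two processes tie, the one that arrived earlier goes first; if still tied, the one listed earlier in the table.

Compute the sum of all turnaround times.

Gantt: | J1 0-2 | J2 2-4 | J3 4-6 | J4 6-8 | J1 8-10 | J2 10-12 | J3 12-13 | J1 13-15 | J5 15-17 | J6 17-19 | J2 19-21 | J1 21-23 | J5 23-25 | J6 25-30 |
Completion: J1=23  J2=21  J3=13  J4=8  J5=25  J6=30
Turnaround (C−A): J1=23  J2=20  J3=12  J4=7  J5=14  J6=19
Turnaround = completion − arrival: J1=23, J2=20, J3=12, J4=7, J5=14, J6=19
Total turnaround = 23 + 20 + 12 + 7 + 14 + 19 = 95

95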